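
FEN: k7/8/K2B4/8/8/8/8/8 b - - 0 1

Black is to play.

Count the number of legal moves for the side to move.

0

Black to move; king on a8.
In check: no.
Legal moves: none.
Count: 0.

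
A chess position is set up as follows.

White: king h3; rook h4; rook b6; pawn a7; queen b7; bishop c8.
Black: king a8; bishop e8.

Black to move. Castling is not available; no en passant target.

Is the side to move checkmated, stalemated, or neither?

checkmate

Black to move; black king on a8.
In check: yes, from the white queen on b7.
King squares — a7: attacked by Qb7; b7: attacked by Rb6; b8: attacked by Pa7.
Legal moves for Black: none.
In check with no legal moves → checkmate.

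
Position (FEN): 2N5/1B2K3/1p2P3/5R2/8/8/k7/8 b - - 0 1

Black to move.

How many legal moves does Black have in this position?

6

Black to move; king on a2.
In check: no.
Legal moves: Kb3, Ka3, Kb2, Kb1, Ka1, b5.
Count: 6.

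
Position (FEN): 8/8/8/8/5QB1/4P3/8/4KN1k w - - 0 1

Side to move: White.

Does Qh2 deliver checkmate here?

yes

After Qh2: black king on h1; in check: yes, from the white queen on h2.
King squares — g1: attacked by Qh2; g2: attacked by Qh2; h2: attacked by Nf1.
Black has no legal moves → checkmate.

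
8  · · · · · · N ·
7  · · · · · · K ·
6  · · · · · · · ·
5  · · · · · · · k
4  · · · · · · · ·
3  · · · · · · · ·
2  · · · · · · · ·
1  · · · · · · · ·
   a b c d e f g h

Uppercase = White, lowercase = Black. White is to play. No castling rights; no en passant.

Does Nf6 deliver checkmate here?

no

After Nf6: black king on h5; in check: yes, from the white knight on f6.
Black has 2 legal replies: Kg5, Kh4.
In check but a legal move exists → not checkmate.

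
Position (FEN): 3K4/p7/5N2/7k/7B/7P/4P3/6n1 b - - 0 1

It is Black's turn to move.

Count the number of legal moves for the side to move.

Black to move; king on h5.
In check: yes, from the white knight on f6.
Legal moves: Kh6, Kg6, Kxh4.
Count: 3.

3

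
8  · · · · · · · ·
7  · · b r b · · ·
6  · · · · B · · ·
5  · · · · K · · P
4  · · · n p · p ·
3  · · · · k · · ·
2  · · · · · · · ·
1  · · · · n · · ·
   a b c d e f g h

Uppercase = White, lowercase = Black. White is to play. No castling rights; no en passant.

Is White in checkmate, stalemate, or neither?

checkmate

White to move; white king on e5.
In check: yes, from the black bishop on c7.
King squares — d4: attacked by Ke3; e4: attacked by Ke3; f4: attacked by Ke3; d5: attacked by Rd7; f5: attacked by Nd4; d6: attacked by Bc7; e6: own bishop; f6: attacked by Be7.
Legal moves for White: none.
In check with no legal moves → checkmate.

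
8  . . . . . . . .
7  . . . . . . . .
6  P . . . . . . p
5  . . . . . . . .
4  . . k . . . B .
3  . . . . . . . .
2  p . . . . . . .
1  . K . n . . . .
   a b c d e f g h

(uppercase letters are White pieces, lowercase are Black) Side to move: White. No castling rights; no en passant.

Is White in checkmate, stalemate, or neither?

White to move; white king on b1.
In check: yes, from the black pawn on a2.
Legal moves for White: Kc2, Kxa2, Kc1, Ka1.
White is in check but has 4 legal moves → neither.

neither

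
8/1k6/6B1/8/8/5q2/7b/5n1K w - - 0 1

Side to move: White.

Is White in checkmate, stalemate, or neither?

White to move; white king on h1.
In check: yes, from the black queen on f3.
King squares — g1: attacked by Bh2; g2: attacked by Qf3; h2: attacked by Nf1.
Legal moves for White: none.
In check with no legal moves → checkmate.

checkmate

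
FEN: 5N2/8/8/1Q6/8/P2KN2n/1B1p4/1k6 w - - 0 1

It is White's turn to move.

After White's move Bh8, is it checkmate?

After Bh8: black king on b1; in check: yes, from the white queen on b5.
Black has 2 legal replies: Ka2, Kc1.
In check but a legal move exists → not checkmate.

no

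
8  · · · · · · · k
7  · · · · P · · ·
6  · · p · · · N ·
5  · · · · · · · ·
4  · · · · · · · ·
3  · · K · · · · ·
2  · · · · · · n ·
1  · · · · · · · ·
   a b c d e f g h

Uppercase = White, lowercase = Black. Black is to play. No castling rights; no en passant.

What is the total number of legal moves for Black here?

3

Black to move; king on h8.
In check: yes, from the white knight on g6.
Legal moves: Kg8, Kh7, Kg7.
Count: 3.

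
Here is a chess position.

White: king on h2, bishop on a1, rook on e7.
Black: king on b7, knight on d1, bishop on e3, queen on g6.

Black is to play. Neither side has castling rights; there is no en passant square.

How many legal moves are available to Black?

Black to move; king on b7.
In check: yes, from the white rook on e7.
Legal moves: Kc8, Kb8, Ka8, Kc6, Kb6, Ka6.
Count: 6.

6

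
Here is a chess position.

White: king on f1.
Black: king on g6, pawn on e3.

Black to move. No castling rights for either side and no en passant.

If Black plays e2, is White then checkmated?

no

After e2: white king on f1; in check: yes, from the black pawn on e2.
White has 5 legal replies: Kg2, Kf2, Kxe2, Kg1, Ke1.
In check but a legal move exists → not checkmate.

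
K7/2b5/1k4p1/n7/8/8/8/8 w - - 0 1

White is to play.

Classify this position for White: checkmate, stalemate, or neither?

stalemate

White to move; white king on a8.
In check: no.
King squares — a7: attacked by Kb6; b7: attacked by Na5; b8: attacked by Bc7.
Legal moves for White: none.
Not in check and no legal moves → stalemate.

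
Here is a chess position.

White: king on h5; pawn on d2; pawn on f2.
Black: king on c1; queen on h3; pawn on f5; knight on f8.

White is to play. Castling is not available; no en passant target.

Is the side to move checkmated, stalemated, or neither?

neither

White to move; white king on h5.
In check: yes, from the black queen on h3.
King squares — g4: attacked by Qh3; h4: attacked by Qh3; g5: available; g6: attacked by Nf8; h6: attacked by Qh3.
Legal moves for White: Kg5.
White is in check but has 1 legal move → neither.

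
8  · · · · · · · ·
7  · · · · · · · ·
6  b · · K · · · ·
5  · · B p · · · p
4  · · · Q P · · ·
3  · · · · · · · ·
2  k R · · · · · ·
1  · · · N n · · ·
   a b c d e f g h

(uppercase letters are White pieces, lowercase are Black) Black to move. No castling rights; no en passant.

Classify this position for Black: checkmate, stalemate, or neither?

neither

Black to move; black king on a2.
In check: yes, from the white rook on b2.
King squares — a1: available; b1: attacked by Rb2; b2: attacked by Nd1; a3: attacked by Bc5; b3: attacked by Rb2.
Legal moves for Black: Ka1.
Black is in check but has 1 legal move → neither.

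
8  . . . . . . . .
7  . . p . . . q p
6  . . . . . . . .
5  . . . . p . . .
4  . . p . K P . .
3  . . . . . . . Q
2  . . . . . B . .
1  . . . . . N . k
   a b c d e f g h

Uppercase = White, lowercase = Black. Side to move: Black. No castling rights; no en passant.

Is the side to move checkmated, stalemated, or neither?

Black to move; black king on h1.
In check: yes, from the white queen on h3.
King squares — g1: attacked by Bf2; g2: attacked by Qh3; h2: attacked by Nf1.
Legal moves for Black: none.
In check with no legal moves → checkmate.

checkmate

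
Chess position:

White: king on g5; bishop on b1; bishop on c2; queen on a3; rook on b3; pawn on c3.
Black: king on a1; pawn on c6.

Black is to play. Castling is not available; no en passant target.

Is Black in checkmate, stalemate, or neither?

checkmate

Black to move; black king on a1.
In check: yes, from the white queen on a3.
King squares — b1: attacked by Bc2; a2: attacked by Bb1; b2: attacked by Qa3.
Legal moves for Black: none.
In check with no legal moves → checkmate.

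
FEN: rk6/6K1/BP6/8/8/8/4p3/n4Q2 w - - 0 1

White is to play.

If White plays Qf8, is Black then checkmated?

After Qf8: black king on b8; in check: yes, from the white queen on f8.
King squares — a7: attacked by Pb6; b7: attacked by Ba6; c7: attacked by Pb6; a8: own rook; c8: attacked by Ba6.
Black has no legal moves → checkmate.

yes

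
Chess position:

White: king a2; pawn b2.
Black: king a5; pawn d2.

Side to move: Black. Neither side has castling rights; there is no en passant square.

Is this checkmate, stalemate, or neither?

Black to move; black king on a5.
In check: no.
Legal moves for Black: Kb6, Ka6, Kb5, Kb4, Ka4, d1=Q, d1=R, d1=B, d1=N.
Black has 9 legal moves and is not in check → neither.

neither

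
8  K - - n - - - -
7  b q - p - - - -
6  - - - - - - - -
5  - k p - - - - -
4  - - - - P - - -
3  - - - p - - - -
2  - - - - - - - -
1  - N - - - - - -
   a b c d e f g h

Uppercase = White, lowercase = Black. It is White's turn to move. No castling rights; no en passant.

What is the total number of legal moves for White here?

0

White to move; king on a8.
In check: yes, from the black queen on b7.
Legal moves: none.
Count: 0.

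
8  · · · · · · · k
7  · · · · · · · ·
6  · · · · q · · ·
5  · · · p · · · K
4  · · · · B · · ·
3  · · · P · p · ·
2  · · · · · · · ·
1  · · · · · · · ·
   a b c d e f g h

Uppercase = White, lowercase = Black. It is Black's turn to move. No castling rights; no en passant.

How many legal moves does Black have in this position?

Black to move; king on h8.
In check: no.
Legal moves: Kg8, Kg7, Qg8, Qe8+, Qc8, Qf7+, Qe7, Qd7, Qh6+, Qg6+, Qf6, Qd6, Qc6, Qb6, Qa6, Qf5+, Qe5+, Qg4+, Qxe4, Qh3+, dxe4, d4, f2.
Count: 23.

23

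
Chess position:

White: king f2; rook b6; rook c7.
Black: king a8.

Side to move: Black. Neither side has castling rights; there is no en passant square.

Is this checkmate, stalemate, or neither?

stalemate

Black to move; black king on a8.
In check: no.
King squares — a7: attacked by Rc7; b7: attacked by Rb6; b8: attacked by Rb6.
Legal moves for Black: none.
Not in check and no legal moves → stalemate.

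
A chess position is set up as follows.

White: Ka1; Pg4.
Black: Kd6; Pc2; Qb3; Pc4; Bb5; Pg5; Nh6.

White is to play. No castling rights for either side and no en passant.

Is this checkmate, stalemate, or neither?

stalemate

White to move; white king on a1.
In check: no.
King squares — b1: attacked by Pc2; a2: attacked by Qb3; b2: attacked by Qb3.
Legal moves for White: none.
Not in check and no legal moves → stalemate.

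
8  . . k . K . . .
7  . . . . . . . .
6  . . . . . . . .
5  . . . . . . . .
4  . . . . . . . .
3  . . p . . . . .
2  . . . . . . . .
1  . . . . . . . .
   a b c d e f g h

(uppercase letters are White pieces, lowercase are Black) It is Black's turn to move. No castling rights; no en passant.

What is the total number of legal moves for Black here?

4

Black to move; king on c8.
In check: no.
Legal moves: Kb8, Kc7, Kb7, c2.
Count: 4.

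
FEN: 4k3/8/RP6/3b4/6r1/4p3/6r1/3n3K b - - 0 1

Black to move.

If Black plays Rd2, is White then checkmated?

yes

After Rd2: white king on h1; in check: yes, from the black bishop on d5.
King squares — g1: attacked by Rg4; g2: attacked by Rd2; h2: attacked by Rd2.
White has no legal moves → checkmate.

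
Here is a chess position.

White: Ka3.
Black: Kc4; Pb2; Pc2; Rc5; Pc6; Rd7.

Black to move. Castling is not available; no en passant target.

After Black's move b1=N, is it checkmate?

no

After b1=N: white king on a3; in check: yes, from the black knight on b1.
White has 3 legal replies: Ka4, Kb2, Ka2.
In check but a legal move exists → not checkmate.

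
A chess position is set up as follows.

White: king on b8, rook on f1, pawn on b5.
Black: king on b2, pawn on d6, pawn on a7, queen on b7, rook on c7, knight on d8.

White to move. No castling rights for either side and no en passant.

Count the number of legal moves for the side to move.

0

White to move; king on b8.
In check: yes, from the black queen on b7.
Legal moves: none.
Count: 0.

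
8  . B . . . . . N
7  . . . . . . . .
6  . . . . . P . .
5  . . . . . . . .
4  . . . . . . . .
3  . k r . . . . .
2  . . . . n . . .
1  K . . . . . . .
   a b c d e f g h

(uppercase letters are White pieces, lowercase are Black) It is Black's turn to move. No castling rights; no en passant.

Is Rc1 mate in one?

yes

After Rc1: white king on a1; in check: yes, from the black rook on c1.
King squares — b1: attacked by Rc1; a2: attacked by Kb3; b2: attacked by Kb3.
White has no legal moves → checkmate.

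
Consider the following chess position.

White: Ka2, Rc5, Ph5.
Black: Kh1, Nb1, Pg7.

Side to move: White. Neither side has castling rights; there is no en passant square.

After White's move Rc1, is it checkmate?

no

After Rc1: black king on h1; in check: yes, from the white rook on c1.
Black has 2 legal replies: Kh2, Kg2.
In check but a legal move exists → not checkmate.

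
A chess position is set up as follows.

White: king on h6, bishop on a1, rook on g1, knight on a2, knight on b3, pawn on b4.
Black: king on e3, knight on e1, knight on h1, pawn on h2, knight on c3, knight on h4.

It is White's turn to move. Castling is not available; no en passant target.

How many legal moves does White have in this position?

White to move; king on h6.
In check: no.
Legal moves: Kh7, Kg7, Kh5, Kg5, Nc5, Na5, Nd4, Nd2, Nbc1, Nxc3, Nac1, Rg8, Rg7, Rg6, Rg5, Rg4, Rg3+, Rg2, Rxh1, Rf1, Rxe1+, Bxc3, Bb2, b5.
Count: 24.

24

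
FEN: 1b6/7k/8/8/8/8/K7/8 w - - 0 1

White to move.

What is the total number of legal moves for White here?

White to move; king on a2.
In check: no.
Legal moves: Kb3, Ka3, Kb2, Kb1, Ka1.
Count: 5.

5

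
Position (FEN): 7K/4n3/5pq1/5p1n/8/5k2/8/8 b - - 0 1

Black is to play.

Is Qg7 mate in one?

yes

After Qg7: white king on h8; in check: yes, from the black queen on g7.
King squares — g7: attacked by Nh5; h7: attacked by Qg7; g8: attacked by Ne7.
White has no legal moves → checkmate.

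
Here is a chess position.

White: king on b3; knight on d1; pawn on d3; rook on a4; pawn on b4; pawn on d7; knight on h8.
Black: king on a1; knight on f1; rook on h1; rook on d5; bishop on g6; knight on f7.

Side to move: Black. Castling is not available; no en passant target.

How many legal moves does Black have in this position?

Black to move; king on a1.
In check: yes, from the white rook on a4.
Legal moves: Kb1.
Count: 1.

1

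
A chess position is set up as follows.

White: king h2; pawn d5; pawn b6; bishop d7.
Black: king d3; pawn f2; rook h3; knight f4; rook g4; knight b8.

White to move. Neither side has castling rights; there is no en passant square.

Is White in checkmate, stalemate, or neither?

White to move; white king on h2.
In check: yes, from the black rook on h3.
King squares — g1: attacked by Pf2; h1: attacked by Rh3; g2: attacked by Nf4; g3: attacked by Rh3; h3: attacked by Nf4.
Legal moves for White: none.
In check with no legal moves → checkmate.

checkmate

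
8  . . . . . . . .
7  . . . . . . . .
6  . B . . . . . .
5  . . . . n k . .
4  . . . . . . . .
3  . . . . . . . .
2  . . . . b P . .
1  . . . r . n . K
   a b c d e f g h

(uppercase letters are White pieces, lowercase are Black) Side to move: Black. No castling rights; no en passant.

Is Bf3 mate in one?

After Bf3: white king on h1; in check: yes, from the black bishop on f3.
White has 1 legal reply: Kg1.
In check but a legal move exists → not checkmate.

no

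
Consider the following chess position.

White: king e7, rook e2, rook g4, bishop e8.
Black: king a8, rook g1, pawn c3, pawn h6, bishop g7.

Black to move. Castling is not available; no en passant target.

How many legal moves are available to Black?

20

Black to move; king on a8.
In check: no.
Legal moves: Kb8, Kb7, Ka7, Bh8, Bf8+, Bf6+, Be5, Bd4, Rxg4, Rg3, Rg2, Rh1, Rf1, Re1, Rd1, Rc1, Rb1, Ra1, h5, c2.
Count: 20.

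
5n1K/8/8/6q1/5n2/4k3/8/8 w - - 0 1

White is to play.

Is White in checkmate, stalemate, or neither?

White to move; white king on h8.
In check: no.
King squares — g7: attacked by Qg5; h7: attacked by Nf8; g8: attacked by Qg5.
Legal moves for White: none.
Not in check and no legal moves → stalemate.

stalemate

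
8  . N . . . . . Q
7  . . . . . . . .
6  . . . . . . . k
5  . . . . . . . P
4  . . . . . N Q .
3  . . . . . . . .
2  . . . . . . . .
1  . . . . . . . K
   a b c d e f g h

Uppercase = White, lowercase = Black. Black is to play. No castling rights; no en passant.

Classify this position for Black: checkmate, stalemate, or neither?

checkmate

Black to move; black king on h6.
In check: yes, from the white queen on h8.
King squares — g5: attacked by Qg4; h5: attacked by Nf4; g6: attacked by Nf4; g7: attacked by Qg4; h7: attacked by Qh8.
Legal moves for Black: none.
In check with no legal moves → checkmate.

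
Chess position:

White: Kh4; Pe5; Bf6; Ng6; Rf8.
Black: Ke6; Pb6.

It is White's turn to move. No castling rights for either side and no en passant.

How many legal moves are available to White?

21

White to move; king on h4.
In check: no.
Legal moves: Rh8, Rg8, Re8+, Rd8, Rc8, Rb8, Ra8, Rf7, Nh8, Ne7, Nf4+, Bh8, Bd8, Bg7, Be7, Bg5, Kh5, Kg5, Kg4, Kh3, Kg3.
Count: 21.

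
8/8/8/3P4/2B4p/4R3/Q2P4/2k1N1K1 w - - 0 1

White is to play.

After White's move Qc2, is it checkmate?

yes

After Qc2: black king on c1; in check: yes, from the white queen on c2.
King squares — b1: attacked by Qc2; d1: attacked by Qc2; b2: attacked by Qc2; c2: attacked by Ne1; d2: attacked by Qc2.
Black has no legal moves → checkmate.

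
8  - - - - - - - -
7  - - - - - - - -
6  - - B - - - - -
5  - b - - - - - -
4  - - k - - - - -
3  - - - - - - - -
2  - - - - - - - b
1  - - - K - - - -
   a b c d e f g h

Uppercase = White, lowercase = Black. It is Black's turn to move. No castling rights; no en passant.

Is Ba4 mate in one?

After Ba4: white king on d1; in check: yes, from the black bishop on a4.
White has 5 legal replies: Ke2, Kd2, Ke1, Kc1, Bxa4.
In check but a legal move exists → not checkmate.

no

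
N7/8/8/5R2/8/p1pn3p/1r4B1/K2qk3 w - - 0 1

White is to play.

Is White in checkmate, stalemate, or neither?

checkmate

White to move; white king on a1.
In check: yes, from the black queen on d1.
King squares — b1: attacked by Qd1; a2: attacked by Rb2; b2: attacked by Pa3.
Legal moves for White: none.
In check with no legal moves → checkmate.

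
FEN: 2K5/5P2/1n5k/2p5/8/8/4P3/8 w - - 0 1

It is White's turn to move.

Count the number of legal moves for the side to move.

White to move; king on c8.
In check: yes, from the black knight on b6.
Legal moves: Kd8, Kb8, Kc7, Kb7.
Count: 4.

4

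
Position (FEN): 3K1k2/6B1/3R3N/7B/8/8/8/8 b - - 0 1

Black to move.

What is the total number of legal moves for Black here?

1

Black to move; king on f8.
In check: yes, from the white bishop on g7.
Legal moves: Kxg7.
Count: 1.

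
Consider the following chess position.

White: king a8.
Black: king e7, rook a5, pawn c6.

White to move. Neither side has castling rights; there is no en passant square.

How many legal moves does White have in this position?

2

White to move; king on a8.
In check: yes, from the black rook on a5.
Legal moves: Kb8, Kb7.
Count: 2.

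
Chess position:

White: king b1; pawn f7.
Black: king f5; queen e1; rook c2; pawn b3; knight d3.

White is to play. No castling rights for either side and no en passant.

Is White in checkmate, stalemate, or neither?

White to move; white king on b1.
In check: yes, from the black queen on e1.
King squares — a1: attacked by Qe1; c1: attacked by Qe1; a2: attacked by Rc2; b2: attacked by Rc2; c2: attacked by Pb3.
Legal moves for White: none.
In check with no legal moves → checkmate.

checkmate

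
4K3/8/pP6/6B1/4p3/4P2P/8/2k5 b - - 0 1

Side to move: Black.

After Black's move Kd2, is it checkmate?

no

After Kd2: white king on e8; in check: no.
White is not in check, so this cannot be checkmate.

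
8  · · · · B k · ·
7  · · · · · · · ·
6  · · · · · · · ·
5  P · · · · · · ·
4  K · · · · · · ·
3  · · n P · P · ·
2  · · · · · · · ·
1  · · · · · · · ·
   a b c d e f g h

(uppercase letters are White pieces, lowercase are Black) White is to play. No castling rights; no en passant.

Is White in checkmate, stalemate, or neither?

White to move; white king on a4.
In check: yes, from the black knight on c3.
Legal moves for White: Kb4, Kb3, Ka3.
White is in check but has 3 legal moves → neither.

neither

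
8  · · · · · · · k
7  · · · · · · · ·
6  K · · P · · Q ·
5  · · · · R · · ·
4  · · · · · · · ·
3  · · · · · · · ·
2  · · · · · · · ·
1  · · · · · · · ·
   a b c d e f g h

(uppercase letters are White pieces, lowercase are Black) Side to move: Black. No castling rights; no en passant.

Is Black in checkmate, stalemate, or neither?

stalemate

Black to move; black king on h8.
In check: no.
King squares — g7: attacked by Qg6; h7: attacked by Qg6; g8: attacked by Qg6.
Legal moves for Black: none.
Not in check and no legal moves → stalemate.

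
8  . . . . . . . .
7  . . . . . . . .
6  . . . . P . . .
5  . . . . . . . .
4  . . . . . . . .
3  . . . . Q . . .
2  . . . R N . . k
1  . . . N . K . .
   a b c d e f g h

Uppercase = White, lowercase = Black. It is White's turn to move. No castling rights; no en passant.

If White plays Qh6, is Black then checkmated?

yes

After Qh6: black king on h2; in check: yes, from the white queen on h6.
King squares — g1: attacked by Kf1; h1: attacked by Qh6; g2: attacked by Kf1; g3: attacked by Ne2; h3: attacked by Qh6.
Black has no legal moves → checkmate.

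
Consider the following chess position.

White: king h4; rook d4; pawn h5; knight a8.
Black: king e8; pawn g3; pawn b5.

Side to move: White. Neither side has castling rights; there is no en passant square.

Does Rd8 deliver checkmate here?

After Rd8: black king on e8; in check: yes, from the white rook on d8.
Black has 3 legal replies: Kxd8, Kf7, Ke7.
In check but a legal move exists → not checkmate.

no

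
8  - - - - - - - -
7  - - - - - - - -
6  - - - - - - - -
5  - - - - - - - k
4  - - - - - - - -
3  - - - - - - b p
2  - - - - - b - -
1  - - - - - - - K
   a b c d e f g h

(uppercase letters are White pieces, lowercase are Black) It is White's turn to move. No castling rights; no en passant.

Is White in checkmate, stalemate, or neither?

stalemate

White to move; white king on h1.
In check: no.
King squares — g1: attacked by Bf2; g2: attacked by Ph3; h2: attacked by Bg3.
Legal moves for White: none.
Not in check and no legal moves → stalemate.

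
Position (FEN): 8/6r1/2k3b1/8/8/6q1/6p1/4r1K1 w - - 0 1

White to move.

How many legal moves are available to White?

White to move; king on g1.
In check: yes, from the black rook on e1.
Legal moves: none.
Count: 0.

0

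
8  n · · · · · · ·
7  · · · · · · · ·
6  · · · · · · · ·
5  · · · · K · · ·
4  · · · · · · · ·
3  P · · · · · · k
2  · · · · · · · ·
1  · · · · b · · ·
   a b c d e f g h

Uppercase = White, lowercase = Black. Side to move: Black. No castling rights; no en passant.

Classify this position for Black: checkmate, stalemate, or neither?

Black to move; black king on h3.
In check: no.
Legal moves for Black: Nc7, Nb6, Kh4, Kg4, Kg3, Kh2, Kg2, Ba5, Bh4, Bb4, Bg3+, Bc3+, Bf2, Bd2.
Black has 14 legal moves and is not in check → neither.

neither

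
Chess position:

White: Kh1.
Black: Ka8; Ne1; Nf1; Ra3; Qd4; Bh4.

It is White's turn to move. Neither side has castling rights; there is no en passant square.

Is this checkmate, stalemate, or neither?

White to move; white king on h1.
In check: no.
King squares — g1: attacked by Qd4; g2: attacked by Ne1; h2: attacked by Nf1.
Legal moves for White: none.
Not in check and no legal moves → stalemate.

stalemate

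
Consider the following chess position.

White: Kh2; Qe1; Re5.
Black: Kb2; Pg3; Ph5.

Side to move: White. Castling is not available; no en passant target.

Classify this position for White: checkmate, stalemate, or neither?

White to move; white king on h2.
In check: yes, from the black pawn on g3.
King squares — g1: available; h1: available; g2: available; g3: available; h3: available.
Legal moves for White: Kh3, Kxg3, Kg2, Kh1, Kg1, Qxg3.
White is in check but has 6 legal moves → neither.

neither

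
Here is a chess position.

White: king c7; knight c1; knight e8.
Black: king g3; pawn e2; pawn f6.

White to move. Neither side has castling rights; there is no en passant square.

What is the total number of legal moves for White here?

15

White to move; king on c7.
In check: no.
Legal moves: Ng7, Nxf6, Nd6, Kd8, Kc8, Kb8, Kd7, Kb7, Kd6, Kc6, Kb6, Nd3, Nb3, Nxe2+, Na2.
Count: 15.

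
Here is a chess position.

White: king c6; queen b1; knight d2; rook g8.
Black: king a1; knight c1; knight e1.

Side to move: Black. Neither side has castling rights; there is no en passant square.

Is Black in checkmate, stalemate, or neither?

Black to move; black king on a1.
In check: yes, from the white queen on b1.
King squares — b1: attacked by Nd2; a2: attacked by Qb1; b2: attacked by Qb1.
Legal moves for Black: none.
In check with no legal moves → checkmate.

checkmate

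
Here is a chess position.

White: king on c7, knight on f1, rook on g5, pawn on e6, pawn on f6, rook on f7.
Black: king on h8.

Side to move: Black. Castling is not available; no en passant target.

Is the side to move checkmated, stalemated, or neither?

Black to move; black king on h8.
In check: no.
King squares — g7: attacked by Rg5; h7: attacked by Rf7; g8: attacked by Rg5.
Legal moves for Black: none.
Not in check and no legal moves → stalemate.

stalemate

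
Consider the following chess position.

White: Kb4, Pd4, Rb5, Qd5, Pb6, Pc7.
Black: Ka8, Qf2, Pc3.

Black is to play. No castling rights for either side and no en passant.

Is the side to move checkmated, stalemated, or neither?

checkmate

Black to move; black king on a8.
In check: yes, from the white queen on d5.
King squares — a7: attacked by Pb6; b7: attacked by Qd5; b8: attacked by Pc7.
Legal moves for Black: none.
In check with no legal moves → checkmate.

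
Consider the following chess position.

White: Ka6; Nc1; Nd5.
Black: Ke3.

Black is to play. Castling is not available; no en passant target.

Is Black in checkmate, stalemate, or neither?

neither

Black to move; black king on e3.
In check: yes, from the white knight on d5.
Legal moves for Black: Ke4, Kd4, Kf3, Kf2, Kd2.
Black is in check but has 5 legal moves → neither.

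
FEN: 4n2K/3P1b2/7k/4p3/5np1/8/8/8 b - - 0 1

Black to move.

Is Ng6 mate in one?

yes

After Ng6: white king on h8; in check: yes, from the black knight on g6.
King squares — g7: attacked by Kh6; h7: attacked by Kh6; g8: attacked by Bf7.
White has no legal moves → checkmate.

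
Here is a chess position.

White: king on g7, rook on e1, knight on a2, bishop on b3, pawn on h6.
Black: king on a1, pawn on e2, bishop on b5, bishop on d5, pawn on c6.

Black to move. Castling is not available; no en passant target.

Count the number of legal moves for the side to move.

Black to move; king on a1.
In check: yes, from the white rook on e1.
Legal moves: Kb2.
Count: 1.

1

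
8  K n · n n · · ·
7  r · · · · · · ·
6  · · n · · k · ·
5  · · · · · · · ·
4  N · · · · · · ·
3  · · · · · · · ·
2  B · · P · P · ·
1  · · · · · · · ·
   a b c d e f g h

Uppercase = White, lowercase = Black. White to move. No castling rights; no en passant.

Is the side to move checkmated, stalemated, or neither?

White to move; white king on a8.
In check: yes, from the black rook on a7.
King squares — a7: attacked by Nc6; b7: attacked by Ra7; b8: attacked by Nc6.
Legal moves for White: none.
In check with no legal moves → checkmate.

checkmate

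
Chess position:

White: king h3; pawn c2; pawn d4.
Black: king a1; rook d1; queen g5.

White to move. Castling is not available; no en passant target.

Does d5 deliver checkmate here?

After d5: black king on a1; in check: no.
Black is not in check, so this cannot be checkmate.

no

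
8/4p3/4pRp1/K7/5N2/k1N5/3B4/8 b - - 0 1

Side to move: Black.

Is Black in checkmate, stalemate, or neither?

neither

Black to move; black king on a3.
In check: no.
Legal moves for Black: Kb3, Kb2, exf6, g5, e5.
Black has 5 legal moves and is not in check → neither.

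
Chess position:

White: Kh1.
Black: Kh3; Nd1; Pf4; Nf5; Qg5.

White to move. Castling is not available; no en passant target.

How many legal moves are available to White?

White to move; king on h1.
In check: no.
Legal moves: none.
Count: 0.

0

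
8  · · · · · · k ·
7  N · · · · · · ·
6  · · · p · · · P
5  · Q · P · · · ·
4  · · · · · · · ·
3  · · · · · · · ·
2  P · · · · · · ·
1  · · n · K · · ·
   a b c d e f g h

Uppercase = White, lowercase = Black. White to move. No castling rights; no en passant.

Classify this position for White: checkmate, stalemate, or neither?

White to move; white king on e1.
In check: no.
Legal moves for White include: Nc8, Nc6, Qe8+, Qb8+, Qd7, Qb7, Qc6, Qb6, Qa6, Qc5, Qa5, Qc4, Qb4, Qa4, Qd3, Qb3, Qe2, Qb2, ... (list truncated; more exist).
White has legal moves and is not in check → neither.

neither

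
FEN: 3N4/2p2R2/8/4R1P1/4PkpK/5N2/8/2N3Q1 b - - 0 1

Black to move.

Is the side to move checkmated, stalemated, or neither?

checkmate

Black to move; black king on f4.
In check: yes, from the white rook on f7.
King squares — e3: attacked by Qg1; f3: attacked by Rf7; g3: attacked by Qg1; e4: attacked by Re5; g4: own pawn; e5: attacked by Nf3; f5: attacked by Pe4; g5: attacked by Nf3.
Legal moves for Black: none.
In check with no legal moves → checkmate.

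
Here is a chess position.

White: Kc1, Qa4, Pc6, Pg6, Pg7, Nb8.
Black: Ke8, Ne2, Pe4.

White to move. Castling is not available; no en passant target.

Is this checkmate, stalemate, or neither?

neither

White to move; white king on c1.
In check: yes, from the black knight on e2.
King squares — b1: available; d1: available; b2: available; c2: available; d2: available.
Legal moves for White: Kd2, Kc2, Kb2, Kd1, Kb1.
White is in check but has 5 legal moves → neither.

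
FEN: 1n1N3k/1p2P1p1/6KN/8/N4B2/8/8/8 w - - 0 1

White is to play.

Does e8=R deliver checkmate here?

yes

After e8=R: black king on h8; in check: yes, from the white rook on e8.
King squares — g7: own pawn; h7: attacked by Kg6; g8: attacked by Nh6.
Black has no legal moves → checkmate.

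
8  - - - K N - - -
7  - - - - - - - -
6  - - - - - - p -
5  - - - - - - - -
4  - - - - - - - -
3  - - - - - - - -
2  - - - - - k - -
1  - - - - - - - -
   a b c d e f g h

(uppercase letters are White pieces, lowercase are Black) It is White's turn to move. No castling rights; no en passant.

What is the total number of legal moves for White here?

8

White to move; king on d8.
In check: no.
Legal moves: Ng7, Nc7, Nf6, Nd6, Kc8, Ke7, Kd7, Kc7.
Count: 8.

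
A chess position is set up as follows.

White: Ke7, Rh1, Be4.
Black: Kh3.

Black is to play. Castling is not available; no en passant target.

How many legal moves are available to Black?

2

Black to move; king on h3.
In check: yes, from the white rook on h1.
Legal moves: Kg4, Kg3.
Count: 2.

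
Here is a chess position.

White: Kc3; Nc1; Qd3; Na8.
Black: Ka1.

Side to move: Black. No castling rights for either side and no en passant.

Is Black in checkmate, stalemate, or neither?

Black to move; black king on a1.
In check: no.
King squares — b1: attacked by Qd3; a2: attacked by Nc1; b2: attacked by Kc3.
Legal moves for Black: none.
Not in check and no legal moves → stalemate.

stalemate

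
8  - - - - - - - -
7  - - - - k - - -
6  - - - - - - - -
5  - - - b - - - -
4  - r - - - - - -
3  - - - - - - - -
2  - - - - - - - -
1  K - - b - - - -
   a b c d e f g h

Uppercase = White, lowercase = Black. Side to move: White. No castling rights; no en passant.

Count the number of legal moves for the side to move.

0

White to move; king on a1.
In check: no.
Legal moves: none.
Count: 0.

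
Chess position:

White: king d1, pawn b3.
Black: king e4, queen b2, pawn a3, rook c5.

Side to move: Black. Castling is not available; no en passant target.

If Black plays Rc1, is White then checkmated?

yes

After Rc1: white king on d1; in check: yes, from the black rook on c1.
King squares — c1: attacked by Qb2; e1: attacked by Rc1; c2: attacked by Rc1; d2: attacked by Qb2; e2: attacked by Qb2.
White has no legal moves → checkmate.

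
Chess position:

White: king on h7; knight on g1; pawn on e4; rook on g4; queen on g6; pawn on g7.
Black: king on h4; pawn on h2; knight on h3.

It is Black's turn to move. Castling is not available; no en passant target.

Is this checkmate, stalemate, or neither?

checkmate

Black to move; black king on h4.
In check: yes, from the white rook on g4.
King squares — g3: attacked by Rg4; h3: own knight; g4: attacked by Qg6; g5: attacked by Rg4; h5: attacked by Qg6.
Legal moves for Black: none.
In check with no legal moves → checkmate.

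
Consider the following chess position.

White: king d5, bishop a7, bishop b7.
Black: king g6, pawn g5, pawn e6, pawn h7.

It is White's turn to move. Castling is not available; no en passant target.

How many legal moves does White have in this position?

White to move; king on d5.
In check: yes, from the black pawn on e6.
Legal moves: Kxe6, Kd6, Kc6, Ke5, Kc5, Ke4, Kd4, Kc4.
Count: 8.

8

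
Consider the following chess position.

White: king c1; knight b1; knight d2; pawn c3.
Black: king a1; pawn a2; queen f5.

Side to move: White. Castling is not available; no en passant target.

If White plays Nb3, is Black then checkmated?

After Nb3: black king on a1; in check: yes, from the white knight on b3.
King squares — b1: attacked by Kc1; a2: own pawn; b2: attacked by Kc1.
Black has no legal moves → checkmate.

yes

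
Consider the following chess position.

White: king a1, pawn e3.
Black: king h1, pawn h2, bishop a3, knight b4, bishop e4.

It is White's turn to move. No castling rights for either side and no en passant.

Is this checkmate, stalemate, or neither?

White to move; white king on a1.
In check: no.
King squares — b1: attacked by Be4; a2: attacked by Nb4; b2: attacked by Ba3.
Legal moves for White: none.
Not in check and no legal moves → stalemate.

stalemate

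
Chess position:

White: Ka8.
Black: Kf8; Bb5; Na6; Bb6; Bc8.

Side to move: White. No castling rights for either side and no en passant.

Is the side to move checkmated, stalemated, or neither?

stalemate

White to move; white king on a8.
In check: no.
King squares — a7: attacked by Bb6; b7: attacked by Bc8; b8: attacked by Na6.
Legal moves for White: none.
Not in check and no legal moves → stalemate.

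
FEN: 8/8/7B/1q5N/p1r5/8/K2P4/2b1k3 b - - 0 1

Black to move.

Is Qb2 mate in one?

yes

After Qb2: white king on a2; in check: yes, from the black queen on b2.
King squares — a1: attacked by Qb2; b1: attacked by Qb2; b2: attacked by Bc1; a3: attacked by Qb2; b3: attacked by Qb2.
White has no legal moves → checkmate.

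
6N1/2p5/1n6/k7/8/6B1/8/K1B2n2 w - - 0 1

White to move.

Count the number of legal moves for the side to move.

White to move; king on a1.
In check: no.
Legal moves: Ne7, Nh6, Nf6, Bxc7, Bd6, Be5, Bh4, Bgf4, Bh2, Bf2, Be1+, Bh6, Bg5, Bcf4, Be3, Ba3, Bd2+, Bb2, Kb2, Ka2, Kb1.
Count: 21.

21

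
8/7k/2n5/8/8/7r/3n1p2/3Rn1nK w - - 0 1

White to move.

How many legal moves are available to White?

0

White to move; king on h1.
In check: yes, from the black rook on h3.
Legal moves: none.
Count: 0.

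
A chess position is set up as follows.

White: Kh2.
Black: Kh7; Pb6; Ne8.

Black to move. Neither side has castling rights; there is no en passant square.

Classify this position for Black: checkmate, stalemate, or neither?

Black to move; black king on h7.
In check: no.
Legal moves for Black: Ng7, Nc7, Nf6, Nd6, Kh8, Kg8, Kg7, Kh6, Kg6, b5.
Black has 10 legal moves and is not in check → neither.

neither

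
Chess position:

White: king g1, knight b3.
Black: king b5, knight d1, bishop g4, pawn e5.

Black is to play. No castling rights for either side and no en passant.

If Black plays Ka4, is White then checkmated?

no

After Ka4: white king on g1; in check: no.
White is not in check, so this cannot be checkmate.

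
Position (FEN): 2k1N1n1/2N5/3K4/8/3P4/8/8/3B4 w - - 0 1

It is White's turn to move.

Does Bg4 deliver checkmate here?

no

After Bg4: black king on c8; in check: yes, from the white bishop on g4.
Black has 3 legal replies: Kd8, Kb8, Kb7.
In check but a legal move exists → not checkmate.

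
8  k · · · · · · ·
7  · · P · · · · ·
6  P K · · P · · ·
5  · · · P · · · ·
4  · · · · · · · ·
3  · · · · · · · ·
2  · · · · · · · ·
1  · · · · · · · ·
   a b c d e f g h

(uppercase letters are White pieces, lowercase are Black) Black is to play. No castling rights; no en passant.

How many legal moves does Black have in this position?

0

Black to move; king on a8.
In check: no.
Legal moves: none.
Count: 0.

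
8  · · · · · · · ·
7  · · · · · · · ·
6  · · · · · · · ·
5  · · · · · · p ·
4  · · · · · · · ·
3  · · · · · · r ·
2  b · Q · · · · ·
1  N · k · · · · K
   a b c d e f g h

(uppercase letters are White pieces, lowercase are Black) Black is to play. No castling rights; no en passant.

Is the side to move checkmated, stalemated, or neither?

Black to move; black king on c1.
In check: yes, from the white queen on c2.
King squares — b1: attacked by Qc2; d1: attacked by Qc2; b2: attacked by Qc2; c2: attacked by Na1; d2: attacked by Qc2.
Legal moves for Black: none.
In check with no legal moves → checkmate.

checkmate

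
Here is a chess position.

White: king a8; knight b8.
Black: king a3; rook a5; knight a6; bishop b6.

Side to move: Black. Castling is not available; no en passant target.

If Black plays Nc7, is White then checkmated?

no

After Nc7: white king on a8; in check: yes, from the black rook on a5 and the black knight on c7.
White has 1 legal reply: Kb7.
In check but a legal move exists → not checkmate.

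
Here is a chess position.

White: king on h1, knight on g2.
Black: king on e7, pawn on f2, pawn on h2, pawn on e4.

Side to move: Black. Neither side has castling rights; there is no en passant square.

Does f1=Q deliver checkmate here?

no

After f1=Q: white king on h1; in check: yes, from the black queen on f1.
White has 1 legal reply: Kxh2.
In check but a legal move exists → not checkmate.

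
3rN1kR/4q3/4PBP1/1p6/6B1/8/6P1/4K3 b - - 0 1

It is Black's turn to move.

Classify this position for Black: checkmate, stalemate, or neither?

Black to move; black king on g8.
In check: yes, from the white rook on h8.
King squares — f7: attacked by Pe6; g7: attacked by Bf6; h7: attacked by Pg6; f8: attacked by Rh8; h8: attacked by Bf6.
Legal moves for Black: none.
In check with no legal moves → checkmate.

checkmate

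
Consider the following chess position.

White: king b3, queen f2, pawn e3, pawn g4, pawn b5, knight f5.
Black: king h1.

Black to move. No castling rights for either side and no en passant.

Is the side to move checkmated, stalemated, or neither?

stalemate

Black to move; black king on h1.
In check: no.
King squares — g1: attacked by Qf2; g2: attacked by Qf2; h2: attacked by Qf2.
Legal moves for Black: none.
Not in check and no legal moves → stalemate.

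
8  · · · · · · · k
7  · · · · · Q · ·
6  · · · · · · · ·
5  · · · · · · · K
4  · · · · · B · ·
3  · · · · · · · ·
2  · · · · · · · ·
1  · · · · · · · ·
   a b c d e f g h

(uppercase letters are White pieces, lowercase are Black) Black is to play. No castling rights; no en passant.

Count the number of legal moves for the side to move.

0

Black to move; king on h8.
In check: no.
Legal moves: none.
Count: 0.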